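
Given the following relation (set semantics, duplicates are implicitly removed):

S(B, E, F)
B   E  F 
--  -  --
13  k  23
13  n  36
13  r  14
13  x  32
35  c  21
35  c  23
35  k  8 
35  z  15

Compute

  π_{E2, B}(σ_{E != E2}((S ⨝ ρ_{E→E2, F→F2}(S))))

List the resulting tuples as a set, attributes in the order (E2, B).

{(c, 35), (k, 13), (k, 35), (n, 13), (r, 13), (x, 13), (z, 35)}

ρ[E→E2, F→F2]: schema becomes (B, E2, F2); tuples unchanged.
S ⋈ ρ_{E→E2, F→F2}(S) (natural join on B): {(13, k, 23, k, 23), (13, k, 23, n, 36), (13, k, 23, r, 14), (13, k, 23, x, 32), (13, n, 36, k, 23), (13, n, 36, n, 36), (13, n, 36, r, 14), (13, n, 36, x, 32), (13, r, 14, k, 23), (13, r, 14, n, 36), (13, r, 14, r, 14), (13, r, 14, x, 32), (13, x, 32, k, 23), (13, x, 32, n, 36), (13, x, 32, r, 14), (13, x, 32, x, 32), (35, c, 21, c, 21), (35, c, 21, c, 23), (35, c, 21, k, 8), (35, c, 21, z, 15), (35, c, 23, c, 21), (35, c, 23, c, 23), (35, c, 23, k, 8), (35, c, 23, z, 15), (35, k, 8, c, 21), (35, k, 8, c, 23), (35, k, 8, k, 8), (35, k, 8, z, 15), (35, z, 15, c, 21), (35, z, 15, c, 23), (35, z, 15, k, 8), (35, z, 15, z, 15)}
σ[E != E2]: keep tuples satisfying E != E2 → {(13, k, 23, n, 36), (13, k, 23, r, 14), (13, k, 23, x, 32), (13, n, 36, k, 23), (13, n, 36, r, 14), (13, n, 36, x, 32), (13, r, 14, k, 23), (13, r, 14, n, 36), (13, r, 14, x, 32), (13, x, 32, k, 23), (13, x, 32, n, 36), (13, x, 32, r, 14), (35, c, 21, k, 8), (35, c, 21, z, 15), (35, c, 23, k, 8), (35, c, 23, z, 15), (35, k, 8, c, 21), (35, k, 8, c, 23), (35, k, 8, z, 15), (35, z, 15, c, 21), (35, z, 15, c, 23), (35, z, 15, k, 8)}
Keep only column(s) E2, B (15 duplicate(s) eliminated): {(c, 35), (k, 13), (k, 35), (n, 13), (r, 13), (x, 13), (z, 35)}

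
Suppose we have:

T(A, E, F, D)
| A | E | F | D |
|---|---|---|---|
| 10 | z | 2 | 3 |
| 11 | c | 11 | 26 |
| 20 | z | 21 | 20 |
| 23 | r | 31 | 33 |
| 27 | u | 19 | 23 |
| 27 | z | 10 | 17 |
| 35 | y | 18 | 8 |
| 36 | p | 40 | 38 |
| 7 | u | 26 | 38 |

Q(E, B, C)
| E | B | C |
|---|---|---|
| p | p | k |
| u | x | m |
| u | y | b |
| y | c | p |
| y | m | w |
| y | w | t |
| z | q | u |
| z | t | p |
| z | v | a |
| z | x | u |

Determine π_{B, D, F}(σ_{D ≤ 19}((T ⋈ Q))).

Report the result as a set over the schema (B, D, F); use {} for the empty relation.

Natural join on E: {(10, z, 2, 3, q, u), (10, z, 2, 3, t, p), (10, z, 2, 3, v, a), (10, z, 2, 3, x, u), (20, z, 21, 20, q, u), (20, z, 21, 20, t, p), (20, z, 21, 20, v, a), (20, z, 21, 20, x, u), (27, u, 19, 23, x, m), (27, u, 19, 23, y, b), (27, z, 10, 17, q, u), (27, z, 10, 17, t, p), (27, z, 10, 17, v, a), (27, z, 10, 17, x, u), (35, y, 18, 8, c, p), (35, y, 18, 8, m, w), (35, y, 18, 8, w, t), (36, p, 40, 38, p, k), (7, u, 26, 38, x, m), (7, u, 26, 38, y, b)}
Apply σ_{D ≤ 19}; surviving tuples: {(10, z, 2, 3, q, u), (10, z, 2, 3, t, p), (10, z, 2, 3, v, a), (10, z, 2, 3, x, u), (27, z, 10, 17, q, u), (27, z, 10, 17, t, p), (27, z, 10, 17, v, a), (27, z, 10, 17, x, u), (35, y, 18, 8, c, p), (35, y, 18, 8, m, w), (35, y, 18, 8, w, t)}
π_{B, D, F} gives {(c, 8, 18), (m, 8, 18), (q, 17, 10), (q, 3, 2), (t, 17, 10), (t, 3, 2), (v, 17, 10), (v, 3, 2), (w, 8, 18), (x, 17, 10), (x, 3, 2)}.

{(c, 8, 18), (m, 8, 18), (q, 17, 10), (q, 3, 2), (t, 17, 10), (t, 3, 2), (v, 17, 10), (v, 3, 2), (w, 8, 18), (x, 17, 10), (x, 3, 2)}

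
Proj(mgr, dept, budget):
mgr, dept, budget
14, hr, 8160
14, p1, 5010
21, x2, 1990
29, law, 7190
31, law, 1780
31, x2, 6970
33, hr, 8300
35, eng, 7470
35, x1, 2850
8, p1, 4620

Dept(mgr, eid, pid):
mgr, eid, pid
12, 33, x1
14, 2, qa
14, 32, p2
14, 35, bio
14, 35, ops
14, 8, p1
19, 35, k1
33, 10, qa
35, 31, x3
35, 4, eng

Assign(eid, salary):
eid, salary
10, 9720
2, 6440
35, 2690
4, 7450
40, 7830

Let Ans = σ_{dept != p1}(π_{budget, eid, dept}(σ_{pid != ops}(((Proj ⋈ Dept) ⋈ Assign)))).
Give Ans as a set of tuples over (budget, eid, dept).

Joining Proj and Dept on mgr yields {(14, hr, 8160, 2, qa), (14, hr, 8160, 32, p2), (14, hr, 8160, 35, bio), (14, hr, 8160, 35, ops), (14, hr, 8160, 8, p1), (14, p1, 5010, 2, qa), (14, p1, 5010, 32, p2), (14, p1, 5010, 35, bio), (14, p1, 5010, 35, ops), (14, p1, 5010, 8, p1), (33, hr, 8300, 10, qa), (35, eng, 7470, 31, x3), (35, eng, 7470, 4, eng), (35, x1, 2850, 31, x3), (35, x1, 2850, 4, eng)}.
Joining (Proj ⋈ Dept) and Assign on eid yields {(14, hr, 8160, 2, qa, 6440), (14, hr, 8160, 35, bio, 2690), (14, hr, 8160, 35, ops, 2690), (14, p1, 5010, 2, qa, 6440), (14, p1, 5010, 35, bio, 2690), (14, p1, 5010, 35, ops, 2690), (33, hr, 8300, 10, qa, 9720), (35, eng, 7470, 4, eng, 7450), (35, x1, 2850, 4, eng, 7450)}.
Apply σ_{pid != ops}; surviving tuples: {(14, hr, 8160, 2, qa, 6440), (14, hr, 8160, 35, bio, 2690), (14, p1, 5010, 2, qa, 6440), (14, p1, 5010, 35, bio, 2690), (33, hr, 8300, 10, qa, 9720), (35, eng, 7470, 4, eng, 7450), (35, x1, 2850, 4, eng, 7450)}
π_{budget, eid, dept} gives {(2850, 4, x1), (5010, 2, p1), (5010, 35, p1), (7470, 4, eng), (8160, 2, hr), (8160, 35, hr), (8300, 10, hr)}.
Apply σ_{dept != p1}; surviving tuples: {(2850, 4, x1), (7470, 4, eng), (8160, 2, hr), (8160, 35, hr), (8300, 10, hr)}

{(2850, 4, x1), (7470, 4, eng), (8160, 2, hr), (8160, 35, hr), (8300, 10, hr)}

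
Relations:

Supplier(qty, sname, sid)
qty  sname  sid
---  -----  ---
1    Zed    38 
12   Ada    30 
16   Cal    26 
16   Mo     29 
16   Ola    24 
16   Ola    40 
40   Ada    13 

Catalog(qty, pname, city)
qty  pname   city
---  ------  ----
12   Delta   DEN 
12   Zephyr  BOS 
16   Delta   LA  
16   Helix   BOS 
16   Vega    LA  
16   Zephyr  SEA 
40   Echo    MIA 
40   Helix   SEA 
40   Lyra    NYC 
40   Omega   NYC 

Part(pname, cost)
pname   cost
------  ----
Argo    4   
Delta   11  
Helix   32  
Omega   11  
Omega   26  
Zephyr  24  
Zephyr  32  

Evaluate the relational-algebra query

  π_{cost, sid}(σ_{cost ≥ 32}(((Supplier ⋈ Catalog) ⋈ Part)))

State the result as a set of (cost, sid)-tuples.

{(32, 13), (32, 24), (32, 26), (32, 29), (32, 30), (32, 40)}

Natural join on qty: {(12, Ada, 30, Delta, DEN), (12, Ada, 30, Zephyr, BOS), (16, Cal, 26, Delta, LA), (16, Cal, 26, Helix, BOS), (16, Cal, 26, Vega, LA), (16, Cal, 26, Zephyr, SEA), (16, Mo, 29, Delta, LA), (16, Mo, 29, Helix, BOS), (16, Mo, 29, Vega, LA), (16, Mo, 29, Zephyr, SEA), (16, Ola, 24, Delta, LA), (16, Ola, 24, Helix, BOS), (16, Ola, 24, Vega, LA), (16, Ola, 24, Zephyr, SEA), (16, Ola, 40, Delta, LA), (16, Ola, 40, Helix, BOS), (16, Ola, 40, Vega, LA), (16, Ola, 40, Zephyr, SEA), (40, Ada, 13, Echo, MIA), (40, Ada, 13, Helix, SEA), (40, Ada, 13, Lyra, NYC), (40, Ada, 13, Omega, NYC)}
Natural join on pname: {(12, Ada, 30, Delta, DEN, 11), (12, Ada, 30, Zephyr, BOS, 24), (12, Ada, 30, Zephyr, BOS, 32), (16, Cal, 26, Delta, LA, 11), (16, Cal, 26, Helix, BOS, 32), (16, Cal, 26, Zephyr, SEA, 24), (16, Cal, 26, Zephyr, SEA, 32), (16, Mo, 29, Delta, LA, 11), (16, Mo, 29, Helix, BOS, 32), (16, Mo, 29, Zephyr, SEA, 24), (16, Mo, 29, Zephyr, SEA, 32), (16, Ola, 24, Delta, LA, 11), (16, Ola, 24, Helix, BOS, 32), (16, Ola, 24, Zephyr, SEA, 24), (16, Ola, 24, Zephyr, SEA, 32), (16, Ola, 40, Delta, LA, 11), (16, Ola, 40, Helix, BOS, 32), (16, Ola, 40, Zephyr, SEA, 24), (16, Ola, 40, Zephyr, SEA, 32), (40, Ada, 13, Helix, SEA, 32), (40, Ada, 13, Omega, NYC, 11), (40, Ada, 13, Omega, NYC, 26)}
σ[cost ≥ 32]: keep tuples satisfying cost ≥ 32 → {(12, Ada, 30, Zephyr, BOS, 32), (16, Cal, 26, Helix, BOS, 32), (16, Cal, 26, Zephyr, SEA, 32), (16, Mo, 29, Helix, BOS, 32), (16, Mo, 29, Zephyr, SEA, 32), (16, Ola, 24, Helix, BOS, 32), (16, Ola, 24, Zephyr, SEA, 32), (16, Ola, 40, Helix, BOS, 32), (16, Ola, 40, Zephyr, SEA, 32), (40, Ada, 13, Helix, SEA, 32)}
Projecting to cost, sid (4 duplicate(s) eliminated): {(32, 13), (32, 24), (32, 26), (32, 29), (32, 30), (32, 40)}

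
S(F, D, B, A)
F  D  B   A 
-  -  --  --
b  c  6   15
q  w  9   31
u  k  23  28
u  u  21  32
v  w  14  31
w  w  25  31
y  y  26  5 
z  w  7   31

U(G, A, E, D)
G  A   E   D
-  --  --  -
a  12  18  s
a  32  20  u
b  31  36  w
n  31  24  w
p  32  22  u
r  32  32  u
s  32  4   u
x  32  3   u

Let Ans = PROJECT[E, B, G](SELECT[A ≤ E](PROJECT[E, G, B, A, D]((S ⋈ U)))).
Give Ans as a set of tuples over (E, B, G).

Joining S and U on D, A yields {(q, w, 9, 31, b, 36), (q, w, 9, 31, n, 24), (u, u, 21, 32, a, 20), (u, u, 21, 32, p, 22), (u, u, 21, 32, r, 32), (u, u, 21, 32, s, 4), (u, u, 21, 32, x, 3), (v, w, 14, 31, b, 36), (v, w, 14, 31, n, 24), (w, w, 25, 31, b, 36), (w, w, 25, 31, n, 24), (z, w, 7, 31, b, 36), (z, w, 7, 31, n, 24)}.
Keep only column(s) E, G, B, A, D: {(20, a, 21, 32, u), (22, p, 21, 32, u), (24, n, 14, 31, w), (24, n, 25, 31, w), (24, n, 7, 31, w), (24, n, 9, 31, w), (3, x, 21, 32, u), (32, r, 21, 32, u), (36, b, 14, 31, w), (36, b, 25, 31, w), (36, b, 7, 31, w), (36, b, 9, 31, w), (4, s, 21, 32, u)}
Apply σ_{A ≤ E}; surviving tuples: {(32, r, 21, 32, u), (36, b, 14, 31, w), (36, b, 25, 31, w), (36, b, 7, 31, w), (36, b, 9, 31, w)}
Keep only column(s) E, B, G: {(32, 21, r), (36, 14, b), (36, 25, b), (36, 7, b), (36, 9, b)}

{(32, 21, r), (36, 14, b), (36, 25, b), (36, 7, b), (36, 9, b)}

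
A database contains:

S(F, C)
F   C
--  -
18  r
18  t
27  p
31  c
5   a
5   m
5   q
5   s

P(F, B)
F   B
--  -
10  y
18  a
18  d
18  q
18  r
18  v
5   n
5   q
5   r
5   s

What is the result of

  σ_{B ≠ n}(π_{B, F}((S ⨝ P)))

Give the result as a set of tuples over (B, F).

Joining S and P on F yields {(18, r, a), (18, r, d), (18, r, q), (18, r, r), (18, r, v), (18, t, a), (18, t, d), (18, t, q), (18, t, r), (18, t, v), (5, a, n), (5, a, q), (5, a, r), (5, a, s), (5, m, n), (5, m, q), (5, m, r), (5, m, s), (5, q, n), (5, q, q), (5, q, r), (5, q, s), (5, s, n), (5, s, q), (5, s, r), (5, s, s)}.
π_{B, F} gives {(a, 18), (d, 18), (n, 5), (q, 18), (q, 5), (r, 18), (r, 5), (s, 5), (v, 18)} (17 duplicate(s) eliminated).
Filtering on B ≠ n leaves {(a, 18), (d, 18), (q, 18), (q, 5), (r, 18), (r, 5), (s, 5), (v, 18)}.

{(a, 18), (d, 18), (q, 18), (q, 5), (r, 18), (r, 5), (s, 5), (v, 18)}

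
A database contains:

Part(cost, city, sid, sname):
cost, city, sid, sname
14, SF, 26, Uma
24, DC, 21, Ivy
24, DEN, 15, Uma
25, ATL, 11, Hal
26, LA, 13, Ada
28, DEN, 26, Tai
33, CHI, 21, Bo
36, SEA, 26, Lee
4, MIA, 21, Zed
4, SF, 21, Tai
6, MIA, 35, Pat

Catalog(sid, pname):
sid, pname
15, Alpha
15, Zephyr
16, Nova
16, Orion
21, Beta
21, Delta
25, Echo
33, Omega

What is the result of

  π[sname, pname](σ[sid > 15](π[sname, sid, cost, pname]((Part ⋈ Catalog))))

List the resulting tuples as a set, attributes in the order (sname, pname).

{(Bo, Beta), (Bo, Delta), (Ivy, Beta), (Ivy, Delta), (Tai, Beta), (Tai, Delta), (Zed, Beta), (Zed, Delta)}

Part ⋈ Catalog (natural join on sid): {(24, DC, 21, Ivy, Beta), (24, DC, 21, Ivy, Delta), (24, DEN, 15, Uma, Alpha), (24, DEN, 15, Uma, Zephyr), (33, CHI, 21, Bo, Beta), (33, CHI, 21, Bo, Delta), (4, MIA, 21, Zed, Beta), (4, MIA, 21, Zed, Delta), (4, SF, 21, Tai, Beta), (4, SF, 21, Tai, Delta)}
π[sname, sid, cost, pname]: project onto (sname, sid, cost, pname) → {(Bo, 21, 33, Beta), (Bo, 21, 33, Delta), (Ivy, 21, 24, Beta), (Ivy, 21, 24, Delta), (Tai, 21, 4, Beta), (Tai, 21, 4, Delta), (Uma, 15, 24, Alpha), (Uma, 15, 24, Zephyr), (Zed, 21, 4, Beta), (Zed, 21, 4, Delta)}
Apply σ_{sid > 15}; surviving tuples: {(Bo, 21, 33, Beta), (Bo, 21, 33, Delta), (Ivy, 21, 24, Beta), (Ivy, 21, 24, Delta), (Tai, 21, 4, Beta), (Tai, 21, 4, Delta), (Zed, 21, 4, Beta), (Zed, 21, 4, Delta)}
π[sname, pname]: project onto (sname, pname) → {(Bo, Beta), (Bo, Delta), (Ivy, Beta), (Ivy, Delta), (Tai, Beta), (Tai, Delta), (Zed, Beta), (Zed, Delta)}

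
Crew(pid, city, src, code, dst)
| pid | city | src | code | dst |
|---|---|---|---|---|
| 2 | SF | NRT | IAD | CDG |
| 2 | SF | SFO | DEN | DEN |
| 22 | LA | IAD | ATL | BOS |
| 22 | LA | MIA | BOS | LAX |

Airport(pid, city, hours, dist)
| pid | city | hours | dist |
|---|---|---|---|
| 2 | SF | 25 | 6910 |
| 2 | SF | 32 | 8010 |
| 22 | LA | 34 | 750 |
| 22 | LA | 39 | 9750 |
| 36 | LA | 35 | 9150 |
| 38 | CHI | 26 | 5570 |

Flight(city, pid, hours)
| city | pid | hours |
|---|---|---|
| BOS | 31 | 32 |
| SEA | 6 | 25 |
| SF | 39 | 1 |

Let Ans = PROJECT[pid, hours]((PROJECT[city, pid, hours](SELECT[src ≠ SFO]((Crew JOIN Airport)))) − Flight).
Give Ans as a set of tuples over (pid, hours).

Joining Crew and Airport on pid, city yields {(2, SF, NRT, IAD, CDG, 25, 6910), (2, SF, NRT, IAD, CDG, 32, 8010), (2, SF, SFO, DEN, DEN, 25, 6910), (2, SF, SFO, DEN, DEN, 32, 8010), (22, LA, IAD, ATL, BOS, 34, 750), (22, LA, IAD, ATL, BOS, 39, 9750), (22, LA, MIA, BOS, LAX, 34, 750), (22, LA, MIA, BOS, LAX, 39, 9750)}.
Apply σ_{src ≠ SFO}; surviving tuples: {(2, SF, NRT, IAD, CDG, 25, 6910), (2, SF, NRT, IAD, CDG, 32, 8010), (22, LA, IAD, ATL, BOS, 34, 750), (22, LA, IAD, ATL, BOS, 39, 9750), (22, LA, MIA, BOS, LAX, 34, 750), (22, LA, MIA, BOS, LAX, 39, 9750)}
π_{city, pid, hours} gives {(LA, 22, 34), (LA, 22, 39), (SF, 2, 25), (SF, 2, 32)} (2 duplicate(s) eliminated).
Taking the difference: {(LA, 22, 34), (LA, 22, 39), (SF, 2, 25), (SF, 2, 32)}
π_{pid, hours} gives {(2, 25), (2, 32), (22, 34), (22, 39)}.

{(2, 25), (2, 32), (22, 34), (22, 39)}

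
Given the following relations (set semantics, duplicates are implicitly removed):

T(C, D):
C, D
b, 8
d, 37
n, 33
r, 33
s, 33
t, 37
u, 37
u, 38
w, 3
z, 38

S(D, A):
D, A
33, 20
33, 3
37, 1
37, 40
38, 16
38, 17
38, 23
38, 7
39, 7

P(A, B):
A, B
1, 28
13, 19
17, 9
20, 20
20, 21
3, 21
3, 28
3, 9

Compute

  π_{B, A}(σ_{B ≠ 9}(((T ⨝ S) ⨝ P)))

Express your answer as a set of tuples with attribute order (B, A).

Natural join on D: {(d, 37, 1), (d, 37, 40), (n, 33, 20), (n, 33, 3), (r, 33, 20), (r, 33, 3), (s, 33, 20), (s, 33, 3), (t, 37, 1), (t, 37, 40), (u, 37, 1), (u, 37, 40), (u, 38, 16), (u, 38, 17), (u, 38, 23), (u, 38, 7), (z, 38, 16), (z, 38, 17), (z, 38, 23), (z, 38, 7)}
Natural join on A: {(d, 37, 1, 28), (n, 33, 20, 20), (n, 33, 20, 21), (n, 33, 3, 21), (n, 33, 3, 28), (n, 33, 3, 9), (r, 33, 20, 20), (r, 33, 20, 21), (r, 33, 3, 21), (r, 33, 3, 28), (r, 33, 3, 9), (s, 33, 20, 20), (s, 33, 20, 21), (s, 33, 3, 21), (s, 33, 3, 28), (s, 33, 3, 9), (t, 37, 1, 28), (u, 37, 1, 28), (u, 38, 17, 9), (z, 38, 17, 9)}
σ[B ≠ 9]: keep tuples satisfying B ≠ 9 → {(d, 37, 1, 28), (n, 33, 20, 20), (n, 33, 20, 21), (n, 33, 3, 21), (n, 33, 3, 28), (r, 33, 20, 20), (r, 33, 20, 21), (r, 33, 3, 21), (r, 33, 3, 28), (s, 33, 20, 20), (s, 33, 20, 21), (s, 33, 3, 21), (s, 33, 3, 28), (t, 37, 1, 28), (u, 37, 1, 28)}
Projecting to B, A (10 duplicate(s) eliminated): {(20, 20), (21, 20), (21, 3), (28, 1), (28, 3)}

{(20, 20), (21, 20), (21, 3), (28, 1), (28, 3)}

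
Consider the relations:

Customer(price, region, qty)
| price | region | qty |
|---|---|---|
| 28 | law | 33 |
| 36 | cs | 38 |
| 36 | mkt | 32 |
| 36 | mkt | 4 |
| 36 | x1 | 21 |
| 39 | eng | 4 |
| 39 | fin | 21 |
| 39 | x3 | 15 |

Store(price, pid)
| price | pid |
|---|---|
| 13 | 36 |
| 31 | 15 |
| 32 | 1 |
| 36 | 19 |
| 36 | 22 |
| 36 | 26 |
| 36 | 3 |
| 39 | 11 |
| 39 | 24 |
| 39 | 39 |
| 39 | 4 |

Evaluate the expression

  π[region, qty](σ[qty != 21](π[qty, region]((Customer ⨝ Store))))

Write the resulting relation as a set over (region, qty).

Joining Customer and Store on price yields {(36, cs, 38, 19), (36, cs, 38, 22), (36, cs, 38, 26), (36, cs, 38, 3), (36, mkt, 32, 19), (36, mkt, 32, 22), (36, mkt, 32, 26), (36, mkt, 32, 3), (36, mkt, 4, 19), (36, mkt, 4, 22), (36, mkt, 4, 26), (36, mkt, 4, 3), (36, x1, 21, 19), (36, x1, 21, 22), (36, x1, 21, 26), (36, x1, 21, 3), (39, eng, 4, 11), (39, eng, 4, 24), (39, eng, 4, 39), (39, eng, 4, 4), (39, fin, 21, 11), (39, fin, 21, 24), (39, fin, 21, 39), (39, fin, 21, 4), (39, x3, 15, 11), (39, x3, 15, 24), (39, x3, 15, 39), (39, x3, 15, 4)}.
π[qty, region]: project onto (qty, region) (21 duplicate(s) eliminated) → {(15, x3), (21, fin), (21, x1), (32, mkt), (38, cs), (4, eng), (4, mkt)}
σ[qty != 21]: keep tuples satisfying qty != 21 → {(15, x3), (32, mkt), (38, cs), (4, eng), (4, mkt)}
π[region, qty]: project onto (region, qty) → {(cs, 38), (eng, 4), (mkt, 32), (mkt, 4), (x3, 15)}

{(cs, 38), (eng, 4), (mkt, 32), (mkt, 4), (x3, 15)}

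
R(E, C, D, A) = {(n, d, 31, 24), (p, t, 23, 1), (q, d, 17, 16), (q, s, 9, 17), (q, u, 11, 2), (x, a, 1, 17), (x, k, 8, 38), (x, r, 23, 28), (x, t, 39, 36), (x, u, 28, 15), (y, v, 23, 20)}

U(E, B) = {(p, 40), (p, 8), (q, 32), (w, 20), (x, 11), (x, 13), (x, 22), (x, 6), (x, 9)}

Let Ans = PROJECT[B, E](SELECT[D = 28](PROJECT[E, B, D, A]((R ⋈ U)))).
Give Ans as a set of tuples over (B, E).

{(11, x), (13, x), (22, x), (6, x), (9, x)}

R ⋈ U (natural join on E): {(p, t, 23, 1, 40), (p, t, 23, 1, 8), (q, d, 17, 16, 32), (q, s, 9, 17, 32), (q, u, 11, 2, 32), (x, a, 1, 17, 11), (x, a, 1, 17, 13), (x, a, 1, 17, 22), (x, a, 1, 17, 6), (x, a, 1, 17, 9), (x, k, 8, 38, 11), (x, k, 8, 38, 13), (x, k, 8, 38, 22), (x, k, 8, 38, 6), (x, k, 8, 38, 9), (x, r, 23, 28, 11), (x, r, 23, 28, 13), (x, r, 23, 28, 22), (x, r, 23, 28, 6), (x, r, 23, 28, 9), (x, t, 39, 36, 11), (x, t, 39, 36, 13), (x, t, 39, 36, 22), (x, t, 39, 36, 6), (x, t, 39, 36, 9), (x, u, 28, 15, 11), (x, u, 28, 15, 13), (x, u, 28, 15, 22), (x, u, 28, 15, 6), (x, u, 28, 15, 9)}
Projecting to E, B, D, A: {(p, 40, 23, 1), (p, 8, 23, 1), (q, 32, 11, 2), (q, 32, 17, 16), (q, 32, 9, 17), (x, 11, 1, 17), (x, 11, 23, 28), (x, 11, 28, 15), (x, 11, 39, 36), (x, 11, 8, 38), (x, 13, 1, 17), (x, 13, 23, 28), (x, 13, 28, 15), (x, 13, 39, 36), (x, 13, 8, 38), (x, 22, 1, 17), (x, 22, 23, 28), (x, 22, 28, 15), (x, 22, 39, 36), (x, 22, 8, 38), (x, 6, 1, 17), (x, 6, 23, 28), (x, 6, 28, 15), (x, 6, 39, 36), (x, 6, 8, 38), (x, 9, 1, 17), (x, 9, 23, 28), (x, 9, 28, 15), (x, 9, 39, 36), (x, 9, 8, 38)}
Selection D = 28: {(x, 11, 28, 15), (x, 13, 28, 15), (x, 22, 28, 15), (x, 6, 28, 15), (x, 9, 28, 15)}
Projecting to B, E: {(11, x), (13, x), (22, x), (6, x), (9, x)}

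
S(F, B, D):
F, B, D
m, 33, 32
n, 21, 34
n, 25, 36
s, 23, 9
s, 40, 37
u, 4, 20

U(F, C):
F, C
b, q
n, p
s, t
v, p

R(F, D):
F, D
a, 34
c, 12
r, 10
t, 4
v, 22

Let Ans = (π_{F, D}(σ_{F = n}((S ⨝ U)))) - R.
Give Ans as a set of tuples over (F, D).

Natural join on F: {(n, 21, 34, p), (n, 25, 36, p), (s, 23, 9, t), (s, 40, 37, t)}
σ[F = n]: keep tuples satisfying F = n → {(n, 21, 34, p), (n, 25, 36, p)}
Projecting to F, D: {(n, 34), (n, 36)}
Taking the difference: {(n, 34), (n, 36)}

{(n, 34), (n, 36)}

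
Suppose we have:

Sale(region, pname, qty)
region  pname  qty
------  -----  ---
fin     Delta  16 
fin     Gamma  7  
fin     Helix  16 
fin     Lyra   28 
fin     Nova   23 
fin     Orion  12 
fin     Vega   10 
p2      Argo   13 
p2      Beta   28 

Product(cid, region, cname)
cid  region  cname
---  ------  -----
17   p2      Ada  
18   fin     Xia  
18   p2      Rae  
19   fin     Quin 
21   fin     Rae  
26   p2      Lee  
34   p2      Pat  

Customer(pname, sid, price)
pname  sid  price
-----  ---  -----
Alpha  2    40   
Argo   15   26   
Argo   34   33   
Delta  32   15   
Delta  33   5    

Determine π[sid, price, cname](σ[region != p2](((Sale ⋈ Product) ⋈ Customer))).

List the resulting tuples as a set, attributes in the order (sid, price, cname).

{(32, 15, Quin), (32, 15, Rae), (32, 15, Xia), (33, 5, Quin), (33, 5, Rae), (33, 5, Xia)}

Sale ⋈ Product (natural join on region): {(fin, Delta, 16, 18, Xia), (fin, Delta, 16, 19, Quin), (fin, Delta, 16, 21, Rae), (fin, Gamma, 7, 18, Xia), (fin, Gamma, 7, 19, Quin), (fin, Gamma, 7, 21, Rae), (fin, Helix, 16, 18, Xia), (fin, Helix, 16, 19, Quin), (fin, Helix, 16, 21, Rae), (fin, Lyra, 28, 18, Xia), (fin, Lyra, 28, 19, Quin), (fin, Lyra, 28, 21, Rae), (fin, Nova, 23, 18, Xia), (fin, Nova, 23, 19, Quin), (fin, Nova, 23, 21, Rae), (fin, Orion, 12, 18, Xia), (fin, Orion, 12, 19, Quin), (fin, Orion, 12, 21, Rae), (fin, Vega, 10, 18, Xia), (fin, Vega, 10, 19, Quin), (fin, Vega, 10, 21, Rae), (p2, Argo, 13, 17, Ada), (p2, Argo, 13, 18, Rae), (p2, Argo, 13, 26, Lee), (p2, Argo, 13, 34, Pat), (p2, Beta, 28, 17, Ada), (p2, Beta, 28, 18, Rae), (p2, Beta, 28, 26, Lee), (p2, Beta, 28, 34, Pat)}
(Sale ⋈ Product) ⋈ Customer (natural join on pname): {(fin, Delta, 16, 18, Xia, 32, 15), (fin, Delta, 16, 18, Xia, 33, 5), (fin, Delta, 16, 19, Quin, 32, 15), (fin, Delta, 16, 19, Quin, 33, 5), (fin, Delta, 16, 21, Rae, 32, 15), (fin, Delta, 16, 21, Rae, 33, 5), (p2, Argo, 13, 17, Ada, 15, 26), (p2, Argo, 13, 17, Ada, 34, 33), (p2, Argo, 13, 18, Rae, 15, 26), (p2, Argo, 13, 18, Rae, 34, 33), (p2, Argo, 13, 26, Lee, 15, 26), (p2, Argo, 13, 26, Lee, 34, 33), (p2, Argo, 13, 34, Pat, 15, 26), (p2, Argo, 13, 34, Pat, 34, 33)}
Apply σ_{region != p2}; surviving tuples: {(fin, Delta, 16, 18, Xia, 32, 15), (fin, Delta, 16, 18, Xia, 33, 5), (fin, Delta, 16, 19, Quin, 32, 15), (fin, Delta, 16, 19, Quin, 33, 5), (fin, Delta, 16, 21, Rae, 32, 15), (fin, Delta, 16, 21, Rae, 33, 5)}
Projecting to sid, price, cname: {(32, 15, Quin), (32, 15, Rae), (32, 15, Xia), (33, 5, Quin), (33, 5, Rae), (33, 5, Xia)}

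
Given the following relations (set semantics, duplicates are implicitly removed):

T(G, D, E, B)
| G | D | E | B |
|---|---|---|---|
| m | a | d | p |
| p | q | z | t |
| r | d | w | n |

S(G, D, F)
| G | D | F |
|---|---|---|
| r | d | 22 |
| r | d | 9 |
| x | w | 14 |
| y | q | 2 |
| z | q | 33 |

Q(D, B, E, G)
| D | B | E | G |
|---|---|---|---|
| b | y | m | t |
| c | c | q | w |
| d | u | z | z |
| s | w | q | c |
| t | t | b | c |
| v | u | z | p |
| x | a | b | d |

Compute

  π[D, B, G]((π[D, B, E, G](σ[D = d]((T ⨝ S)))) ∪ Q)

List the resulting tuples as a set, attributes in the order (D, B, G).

{(b, y, t), (c, c, w), (d, n, r), (d, u, z), (s, w, c), (t, t, c), (v, u, p), (x, a, d)}

Joining T and S on G, D yields {(r, d, w, n, 22), (r, d, w, n, 9)}.
σ[D = d]: keep tuples satisfying D = d → {(r, d, w, n, 22), (r, d, w, n, 9)}
π_{D, B, E, G} gives {(d, n, w, r)} (1 duplicate(s) eliminated).
Taking the union: {(b, y, m, t), (c, c, q, w), (d, n, w, r), (d, u, z, z), (s, w, q, c), (t, t, b, c), (v, u, z, p), (x, a, b, d)}
π_{D, B, G} gives {(b, y, t), (c, c, w), (d, n, r), (d, u, z), (s, w, c), (t, t, c), (v, u, p), (x, a, d)}.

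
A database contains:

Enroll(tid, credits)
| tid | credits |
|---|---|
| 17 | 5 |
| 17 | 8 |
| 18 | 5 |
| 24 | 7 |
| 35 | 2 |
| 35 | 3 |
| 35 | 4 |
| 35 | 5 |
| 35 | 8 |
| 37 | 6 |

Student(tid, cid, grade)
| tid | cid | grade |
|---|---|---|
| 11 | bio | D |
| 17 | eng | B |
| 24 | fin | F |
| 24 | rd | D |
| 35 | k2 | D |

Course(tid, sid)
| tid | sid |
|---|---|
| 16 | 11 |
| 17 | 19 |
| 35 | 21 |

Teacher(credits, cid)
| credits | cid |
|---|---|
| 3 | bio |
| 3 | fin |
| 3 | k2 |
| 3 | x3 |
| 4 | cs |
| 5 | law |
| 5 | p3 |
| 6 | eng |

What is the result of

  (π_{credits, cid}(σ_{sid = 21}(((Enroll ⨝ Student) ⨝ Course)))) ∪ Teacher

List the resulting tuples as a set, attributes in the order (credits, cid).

{(2, k2), (3, bio), (3, fin), (3, k2), (3, x3), (4, cs), (4, k2), (5, k2), (5, law), (5, p3), (6, eng), (8, k2)}

Joining Enroll and Student on tid yields {(17, 5, eng, B), (17, 8, eng, B), (24, 7, fin, F), (24, 7, rd, D), (35, 2, k2, D), (35, 3, k2, D), (35, 4, k2, D), (35, 5, k2, D), (35, 8, k2, D)}.
Joining (Enroll ⨝ Student) and Course on tid yields {(17, 5, eng, B, 19), (17, 8, eng, B, 19), (35, 2, k2, D, 21), (35, 3, k2, D, 21), (35, 4, k2, D, 21), (35, 5, k2, D, 21), (35, 8, k2, D, 21)}.
σ[sid = 21]: keep tuples satisfying sid = 21 → {(35, 2, k2, D, 21), (35, 3, k2, D, 21), (35, 4, k2, D, 21), (35, 5, k2, D, 21), (35, 8, k2, D, 21)}
Keep only column(s) credits, cid: {(2, k2), (3, k2), (4, k2), (5, k2), (8, k2)}
Union: {(2, k2), (3, k2), (4, k2), (5, k2), (8, k2)} with {(3, bio), (3, fin), (3, k2), (3, x3), (4, cs), (5, law), (5, p3), (6, eng)} → {(2, k2), (3, bio), (3, fin), (3, k2), (3, x3), (4, cs), (4, k2), (5, k2), (5, law), (5, p3), (6, eng), (8, k2)}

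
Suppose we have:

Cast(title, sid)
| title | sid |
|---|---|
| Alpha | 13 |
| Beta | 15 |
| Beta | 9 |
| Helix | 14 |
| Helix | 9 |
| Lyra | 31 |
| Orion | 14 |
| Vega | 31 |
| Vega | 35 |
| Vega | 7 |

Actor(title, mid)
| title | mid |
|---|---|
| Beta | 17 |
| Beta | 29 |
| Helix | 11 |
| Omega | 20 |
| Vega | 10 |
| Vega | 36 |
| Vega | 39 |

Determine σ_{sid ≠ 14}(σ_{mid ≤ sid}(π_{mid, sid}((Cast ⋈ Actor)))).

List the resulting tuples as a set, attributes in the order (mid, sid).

Cast ⋈ Actor (natural join on title): {(Beta, 15, 17), (Beta, 15, 29), (Beta, 9, 17), (Beta, 9, 29), (Helix, 14, 11), (Helix, 9, 11), (Vega, 31, 10), (Vega, 31, 36), (Vega, 31, 39), (Vega, 35, 10), (Vega, 35, 36), (Vega, 35, 39), (Vega, 7, 10), (Vega, 7, 36), (Vega, 7, 39)}
Projecting to mid, sid: {(10, 31), (10, 35), (10, 7), (11, 14), (11, 9), (17, 15), (17, 9), (29, 15), (29, 9), (36, 31), (36, 35), (36, 7), (39, 31), (39, 35), (39, 7)}
σ[mid ≤ sid]: keep tuples satisfying mid ≤ sid → {(10, 31), (10, 35), (11, 14)}
σ[sid ≠ 14]: keep tuples satisfying sid ≠ 14 → {(10, 31), (10, 35)}

{(10, 31), (10, 35)}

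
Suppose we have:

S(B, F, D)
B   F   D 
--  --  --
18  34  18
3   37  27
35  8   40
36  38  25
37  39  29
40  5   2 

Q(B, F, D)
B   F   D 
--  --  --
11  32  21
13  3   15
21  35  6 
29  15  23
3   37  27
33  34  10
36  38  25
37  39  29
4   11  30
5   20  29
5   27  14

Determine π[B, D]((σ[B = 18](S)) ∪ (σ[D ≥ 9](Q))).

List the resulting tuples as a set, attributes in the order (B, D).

{(11, 21), (13, 15), (18, 18), (29, 23), (3, 27), (33, 10), (36, 25), (37, 29), (4, 30), (5, 14), (5, 29)}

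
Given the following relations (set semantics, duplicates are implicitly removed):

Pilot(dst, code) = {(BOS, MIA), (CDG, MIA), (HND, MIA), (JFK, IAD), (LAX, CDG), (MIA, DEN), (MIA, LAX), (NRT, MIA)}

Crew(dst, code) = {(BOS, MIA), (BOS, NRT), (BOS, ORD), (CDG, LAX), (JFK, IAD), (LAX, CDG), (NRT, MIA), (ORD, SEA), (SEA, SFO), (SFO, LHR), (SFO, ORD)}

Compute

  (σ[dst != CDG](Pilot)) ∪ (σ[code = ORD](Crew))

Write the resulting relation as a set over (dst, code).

{(BOS, MIA), (BOS, ORD), (HND, MIA), (JFK, IAD), (LAX, CDG), (MIA, DEN), (MIA, LAX), (NRT, MIA), (SFO, ORD)}

Apply σ_{dst != CDG}; surviving tuples: {(BOS, MIA), (HND, MIA), (JFK, IAD), (LAX, CDG), (MIA, DEN), (MIA, LAX), (NRT, MIA)}
Apply σ_{code = ORD}; surviving tuples: {(BOS, ORD), (SFO, ORD)}
Taking the union: {(BOS, MIA), (BOS, ORD), (HND, MIA), (JFK, IAD), (LAX, CDG), (MIA, DEN), (MIA, LAX), (NRT, MIA), (SFO, ORD)}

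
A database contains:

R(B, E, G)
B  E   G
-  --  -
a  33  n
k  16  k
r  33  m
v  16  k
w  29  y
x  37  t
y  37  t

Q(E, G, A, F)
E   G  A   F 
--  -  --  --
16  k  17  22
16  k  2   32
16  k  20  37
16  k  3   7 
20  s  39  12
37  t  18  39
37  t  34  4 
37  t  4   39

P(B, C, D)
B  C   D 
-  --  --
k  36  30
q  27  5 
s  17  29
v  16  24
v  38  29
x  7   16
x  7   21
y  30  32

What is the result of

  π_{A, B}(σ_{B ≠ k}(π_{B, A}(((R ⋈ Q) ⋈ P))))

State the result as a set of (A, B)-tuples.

{(17, v), (18, x), (18, y), (2, v), (20, v), (3, v), (34, x), (34, y), (4, x), (4, y)}

Joining R and Q on E, G yields {(k, 16, k, 17, 22), (k, 16, k, 2, 32), (k, 16, k, 20, 37), (k, 16, k, 3, 7), (v, 16, k, 17, 22), (v, 16, k, 2, 32), (v, 16, k, 20, 37), (v, 16, k, 3, 7), (x, 37, t, 18, 39), (x, 37, t, 34, 4), (x, 37, t, 4, 39), (y, 37, t, 18, 39), (y, 37, t, 34, 4), (y, 37, t, 4, 39)}.
Joining (R ⋈ Q) and P on B yields {(k, 16, k, 17, 22, 36, 30), (k, 16, k, 2, 32, 36, 30), (k, 16, k, 20, 37, 36, 30), (k, 16, k, 3, 7, 36, 30), (v, 16, k, 17, 22, 16, 24), (v, 16, k, 17, 22, 38, 29), (v, 16, k, 2, 32, 16, 24), (v, 16, k, 2, 32, 38, 29), (v, 16, k, 20, 37, 16, 24), (v, 16, k, 20, 37, 38, 29), (v, 16, k, 3, 7, 16, 24), (v, 16, k, 3, 7, 38, 29), (x, 37, t, 18, 39, 7, 16), (x, 37, t, 18, 39, 7, 21), (x, 37, t, 34, 4, 7, 16), (x, 37, t, 34, 4, 7, 21), (x, 37, t, 4, 39, 7, 16), (x, 37, t, 4, 39, 7, 21), (y, 37, t, 18, 39, 30, 32), (y, 37, t, 34, 4, 30, 32), (y, 37, t, 4, 39, 30, 32)}.
π_{B, A} gives {(k, 17), (k, 2), (k, 20), (k, 3), (v, 17), (v, 2), (v, 20), (v, 3), (x, 18), (x, 34), (x, 4), (y, 18), (y, 34), (y, 4)} (7 duplicate(s) eliminated).
Apply σ_{B ≠ k}; surviving tuples: {(v, 17), (v, 2), (v, 20), (v, 3), (x, 18), (x, 34), (x, 4), (y, 18), (y, 34), (y, 4)}
π_{A, B} gives {(17, v), (18, x), (18, y), (2, v), (20, v), (3, v), (34, x), (34, y), (4, x), (4, y)}.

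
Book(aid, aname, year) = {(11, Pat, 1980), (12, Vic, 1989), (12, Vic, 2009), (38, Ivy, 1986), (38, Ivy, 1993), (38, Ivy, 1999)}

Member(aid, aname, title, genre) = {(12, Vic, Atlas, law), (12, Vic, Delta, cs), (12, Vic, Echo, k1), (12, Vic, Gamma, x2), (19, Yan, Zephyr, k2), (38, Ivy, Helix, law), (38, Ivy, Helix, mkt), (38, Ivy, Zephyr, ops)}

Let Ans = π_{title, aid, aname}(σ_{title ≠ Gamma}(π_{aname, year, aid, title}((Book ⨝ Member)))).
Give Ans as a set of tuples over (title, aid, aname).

Book ⋈ Member (natural join on aid, aname): {(12, Vic, 1989, Atlas, law), (12, Vic, 1989, Delta, cs), (12, Vic, 1989, Echo, k1), (12, Vic, 1989, Gamma, x2), (12, Vic, 2009, Atlas, law), (12, Vic, 2009, Delta, cs), (12, Vic, 2009, Echo, k1), (12, Vic, 2009, Gamma, x2), (38, Ivy, 1986, Helix, law), (38, Ivy, 1986, Helix, mkt), (38, Ivy, 1986, Zephyr, ops), (38, Ivy, 1993, Helix, law), (38, Ivy, 1993, Helix, mkt), (38, Ivy, 1993, Zephyr, ops), (38, Ivy, 1999, Helix, law), (38, Ivy, 1999, Helix, mkt), (38, Ivy, 1999, Zephyr, ops)}
Projecting to aname, year, aid, title (3 duplicate(s) eliminated): {(Ivy, 1986, 38, Helix), (Ivy, 1986, 38, Zephyr), (Ivy, 1993, 38, Helix), (Ivy, 1993, 38, Zephyr), (Ivy, 1999, 38, Helix), (Ivy, 1999, 38, Zephyr), (Vic, 1989, 12, Atlas), (Vic, 1989, 12, Delta), (Vic, 1989, 12, Echo), (Vic, 1989, 12, Gamma), (Vic, 2009, 12, Atlas), (Vic, 2009, 12, Delta), (Vic, 2009, 12, Echo), (Vic, 2009, 12, Gamma)}
Apply σ_{title ≠ Gamma}; surviving tuples: {(Ivy, 1986, 38, Helix), (Ivy, 1986, 38, Zephyr), (Ivy, 1993, 38, Helix), (Ivy, 1993, 38, Zephyr), (Ivy, 1999, 38, Helix), (Ivy, 1999, 38, Zephyr), (Vic, 1989, 12, Atlas), (Vic, 1989, 12, Delta), (Vic, 1989, 12, Echo), (Vic, 2009, 12, Atlas), (Vic, 2009, 12, Delta), (Vic, 2009, 12, Echo)}
Projecting to title, aid, aname (7 duplicate(s) eliminated): {(Atlas, 12, Vic), (Delta, 12, Vic), (Echo, 12, Vic), (Helix, 38, Ivy), (Zephyr, 38, Ivy)}

{(Atlas, 12, Vic), (Delta, 12, Vic), (Echo, 12, Vic), (Helix, 38, Ivy), (Zephyr, 38, Ivy)}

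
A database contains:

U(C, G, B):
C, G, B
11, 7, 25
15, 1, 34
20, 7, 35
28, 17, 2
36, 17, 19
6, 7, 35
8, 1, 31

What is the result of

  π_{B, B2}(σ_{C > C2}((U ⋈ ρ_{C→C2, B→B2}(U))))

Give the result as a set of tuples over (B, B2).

{(19, 2), (25, 35), (34, 31), (35, 25), (35, 35)}

ρ[C→C2, B→B2]: schema becomes (C2, G, B2); tuples unchanged.
Natural join on G: {(11, 7, 25, 11, 25), (11, 7, 25, 20, 35), (11, 7, 25, 6, 35), (15, 1, 34, 15, 34), (15, 1, 34, 8, 31), (20, 7, 35, 11, 25), (20, 7, 35, 20, 35), (20, 7, 35, 6, 35), (28, 17, 2, 28, 2), (28, 17, 2, 36, 19), (36, 17, 19, 28, 2), (36, 17, 19, 36, 19), (6, 7, 35, 11, 25), (6, 7, 35, 20, 35), (6, 7, 35, 6, 35), (8, 1, 31, 15, 34), (8, 1, 31, 8, 31)}
Filtering on C > C2 leaves {(11, 7, 25, 6, 35), (15, 1, 34, 8, 31), (20, 7, 35, 11, 25), (20, 7, 35, 6, 35), (36, 17, 19, 28, 2)}.
Projecting to B, B2: {(19, 2), (25, 35), (34, 31), (35, 25), (35, 35)}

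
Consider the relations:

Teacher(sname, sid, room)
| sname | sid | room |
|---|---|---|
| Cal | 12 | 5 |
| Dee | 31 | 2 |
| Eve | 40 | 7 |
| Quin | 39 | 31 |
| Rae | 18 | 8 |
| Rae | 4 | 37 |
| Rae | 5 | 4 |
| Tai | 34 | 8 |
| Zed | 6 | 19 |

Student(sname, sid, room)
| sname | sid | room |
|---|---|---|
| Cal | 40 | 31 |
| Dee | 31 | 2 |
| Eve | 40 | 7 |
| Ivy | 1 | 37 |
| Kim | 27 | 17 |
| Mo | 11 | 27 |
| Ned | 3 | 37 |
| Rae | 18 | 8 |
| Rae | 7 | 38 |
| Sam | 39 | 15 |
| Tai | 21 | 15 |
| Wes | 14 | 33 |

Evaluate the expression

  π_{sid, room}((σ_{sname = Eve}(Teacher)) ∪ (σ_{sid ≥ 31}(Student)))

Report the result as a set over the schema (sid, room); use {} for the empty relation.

σ[sname = Eve]: keep tuples satisfying sname = Eve → {(Eve, 40, 7)}
σ[sid ≥ 31]: keep tuples satisfying sid ≥ 31 → {(Cal, 40, 31), (Dee, 31, 2), (Eve, 40, 7), (Sam, 39, 15)}
Union: {(Eve, 40, 7)} with {(Cal, 40, 31), (Dee, 31, 2), (Eve, 40, 7), (Sam, 39, 15)} → {(Cal, 40, 31), (Dee, 31, 2), (Eve, 40, 7), (Sam, 39, 15)}
Projecting to sid, room: {(31, 2), (39, 15), (40, 31), (40, 7)}

{(31, 2), (39, 15), (40, 31), (40, 7)}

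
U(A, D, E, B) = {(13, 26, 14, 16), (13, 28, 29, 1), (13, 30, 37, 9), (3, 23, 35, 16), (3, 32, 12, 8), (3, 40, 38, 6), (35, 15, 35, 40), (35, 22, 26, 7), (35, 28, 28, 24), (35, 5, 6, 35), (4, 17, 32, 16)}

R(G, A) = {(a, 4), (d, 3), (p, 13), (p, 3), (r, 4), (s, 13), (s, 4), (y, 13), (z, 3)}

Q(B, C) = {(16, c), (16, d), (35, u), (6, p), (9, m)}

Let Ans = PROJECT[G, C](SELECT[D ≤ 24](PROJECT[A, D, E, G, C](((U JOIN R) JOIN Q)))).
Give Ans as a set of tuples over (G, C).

Natural join on A: {(13, 26, 14, 16, p), (13, 26, 14, 16, s), (13, 26, 14, 16, y), (13, 28, 29, 1, p), (13, 28, 29, 1, s), (13, 28, 29, 1, y), (13, 30, 37, 9, p), (13, 30, 37, 9, s), (13, 30, 37, 9, y), (3, 23, 35, 16, d), (3, 23, 35, 16, p), (3, 23, 35, 16, z), (3, 32, 12, 8, d), (3, 32, 12, 8, p), (3, 32, 12, 8, z), (3, 40, 38, 6, d), (3, 40, 38, 6, p), (3, 40, 38, 6, z), (4, 17, 32, 16, a), (4, 17, 32, 16, r), (4, 17, 32, 16, s)}
Natural join on B: {(13, 26, 14, 16, p, c), (13, 26, 14, 16, p, d), (13, 26, 14, 16, s, c), (13, 26, 14, 16, s, d), (13, 26, 14, 16, y, c), (13, 26, 14, 16, y, d), (13, 30, 37, 9, p, m), (13, 30, 37, 9, s, m), (13, 30, 37, 9, y, m), (3, 23, 35, 16, d, c), (3, 23, 35, 16, d, d), (3, 23, 35, 16, p, c), (3, 23, 35, 16, p, d), (3, 23, 35, 16, z, c), (3, 23, 35, 16, z, d), (3, 40, 38, 6, d, p), (3, 40, 38, 6, p, p), (3, 40, 38, 6, z, p), (4, 17, 32, 16, a, c), (4, 17, 32, 16, a, d), (4, 17, 32, 16, r, c), (4, 17, 32, 16, r, d), (4, 17, 32, 16, s, c), (4, 17, 32, 16, s, d)}
π_{A, D, E, G, C} gives {(13, 26, 14, p, c), (13, 26, 14, p, d), (13, 26, 14, s, c), (13, 26, 14, s, d), (13, 26, 14, y, c), (13, 26, 14, y, d), (13, 30, 37, p, m), (13, 30, 37, s, m), (13, 30, 37, y, m), (3, 23, 35, d, c), (3, 23, 35, d, d), (3, 23, 35, p, c), (3, 23, 35, p, d), (3, 23, 35, z, c), (3, 23, 35, z, d), (3, 40, 38, d, p), (3, 40, 38, p, p), (3, 40, 38, z, p), (4, 17, 32, a, c), (4, 17, 32, a, d), (4, 17, 32, r, c), (4, 17, 32, r, d), (4, 17, 32, s, c), (4, 17, 32, s, d)}.
Apply σ_{D ≤ 24}; surviving tuples: {(3, 23, 35, d, c), (3, 23, 35, d, d), (3, 23, 35, p, c), (3, 23, 35, p, d), (3, 23, 35, z, c), (3, 23, 35, z, d), (4, 17, 32, a, c), (4, 17, 32, a, d), (4, 17, 32, r, c), (4, 17, 32, r, d), (4, 17, 32, s, c), (4, 17, 32, s, d)}
π_{G, C} gives {(a, c), (a, d), (d, c), (d, d), (p, c), (p, d), (r, c), (r, d), (s, c), (s, d), (z, c), (z, d)}.

{(a, c), (a, d), (d, c), (d, d), (p, c), (p, d), (r, c), (r, d), (s, c), (s, d), (z, c), (z, d)}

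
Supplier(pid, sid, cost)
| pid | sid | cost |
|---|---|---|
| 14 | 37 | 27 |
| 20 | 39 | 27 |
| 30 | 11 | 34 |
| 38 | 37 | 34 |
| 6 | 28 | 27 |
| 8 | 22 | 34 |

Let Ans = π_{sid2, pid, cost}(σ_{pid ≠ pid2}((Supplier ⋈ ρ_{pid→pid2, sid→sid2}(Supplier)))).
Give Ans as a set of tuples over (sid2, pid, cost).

ρ[pid→pid2, sid→sid2]: schema becomes (pid2, sid2, cost); tuples unchanged.
Supplier ⋈ ρ_{pid→pid2, sid→sid2}(Supplier) (natural join on cost): {(14, 37, 27, 14, 37), (14, 37, 27, 20, 39), (14, 37, 27, 6, 28), (20, 39, 27, 14, 37), (20, 39, 27, 20, 39), (20, 39, 27, 6, 28), (30, 11, 34, 30, 11), (30, 11, 34, 38, 37), (30, 11, 34, 8, 22), (38, 37, 34, 30, 11), (38, 37, 34, 38, 37), (38, 37, 34, 8, 22), (6, 28, 27, 14, 37), (6, 28, 27, 20, 39), (6, 28, 27, 6, 28), (8, 22, 34, 30, 11), (8, 22, 34, 38, 37), (8, 22, 34, 8, 22)}
σ[pid ≠ pid2]: keep tuples satisfying pid ≠ pid2 → {(14, 37, 27, 20, 39), (14, 37, 27, 6, 28), (20, 39, 27, 14, 37), (20, 39, 27, 6, 28), (30, 11, 34, 38, 37), (30, 11, 34, 8, 22), (38, 37, 34, 30, 11), (38, 37, 34, 8, 22), (6, 28, 27, 14, 37), (6, 28, 27, 20, 39), (8, 22, 34, 30, 11), (8, 22, 34, 38, 37)}
Projecting to sid2, pid, cost: {(11, 38, 34), (11, 8, 34), (22, 30, 34), (22, 38, 34), (28, 14, 27), (28, 20, 27), (37, 20, 27), (37, 30, 34), (37, 6, 27), (37, 8, 34), (39, 14, 27), (39, 6, 27)}

{(11, 38, 34), (11, 8, 34), (22, 30, 34), (22, 38, 34), (28, 14, 27), (28, 20, 27), (37, 20, 27), (37, 30, 34), (37, 6, 27), (37, 8, 34), (39, 14, 27), (39, 6, 27)}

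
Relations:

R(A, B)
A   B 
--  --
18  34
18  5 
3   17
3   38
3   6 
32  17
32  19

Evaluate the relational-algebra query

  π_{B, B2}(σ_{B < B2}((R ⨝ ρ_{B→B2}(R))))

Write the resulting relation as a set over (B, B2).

ρ[B→B2]: schema becomes (A, B2); tuples unchanged.
Joining R and ρ_{B→B2}(R) on A yields {(18, 34, 34), (18, 34, 5), (18, 5, 34), (18, 5, 5), (3, 17, 17), (3, 17, 38), (3, 17, 6), (3, 38, 17), (3, 38, 38), (3, 38, 6), (3, 6, 17), (3, 6, 38), (3, 6, 6), (32, 17, 17), (32, 17, 19), (32, 19, 17), (32, 19, 19)}.
σ[B < B2]: keep tuples satisfying B < B2 → {(18, 5, 34), (3, 17, 38), (3, 6, 17), (3, 6, 38), (32, 17, 19)}
Projecting to B, B2: {(17, 19), (17, 38), (5, 34), (6, 17), (6, 38)}

{(17, 19), (17, 38), (5, 34), (6, 17), (6, 38)}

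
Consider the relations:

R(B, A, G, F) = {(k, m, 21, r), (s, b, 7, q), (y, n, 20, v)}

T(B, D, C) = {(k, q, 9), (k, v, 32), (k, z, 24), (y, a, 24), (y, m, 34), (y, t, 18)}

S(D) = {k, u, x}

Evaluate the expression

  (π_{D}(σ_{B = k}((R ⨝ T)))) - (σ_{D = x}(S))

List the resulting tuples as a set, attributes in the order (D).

R ⋈ T (natural join on B): {(k, m, 21, r, q, 9), (k, m, 21, r, v, 32), (k, m, 21, r, z, 24), (y, n, 20, v, a, 24), (y, n, 20, v, m, 34), (y, n, 20, v, t, 18)}
Selection B = k: {(k, m, 21, r, q, 9), (k, m, 21, r, v, 32), (k, m, 21, r, z, 24)}
Projecting to D: {q, v, z}
Selection D = x: {x}
Set difference of the two operands is {q, v, z}.

{q, v, z}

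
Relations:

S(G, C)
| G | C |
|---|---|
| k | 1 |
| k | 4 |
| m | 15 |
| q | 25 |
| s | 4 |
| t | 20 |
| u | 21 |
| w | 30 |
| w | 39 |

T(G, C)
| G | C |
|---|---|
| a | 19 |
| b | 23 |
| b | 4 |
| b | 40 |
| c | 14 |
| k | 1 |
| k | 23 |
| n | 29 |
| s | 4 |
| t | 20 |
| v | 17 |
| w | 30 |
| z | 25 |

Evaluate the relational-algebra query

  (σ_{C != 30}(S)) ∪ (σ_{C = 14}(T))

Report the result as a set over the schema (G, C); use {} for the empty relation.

σ[C != 30]: keep tuples satisfying C != 30 → {(k, 1), (k, 4), (m, 15), (q, 25), (s, 4), (t, 20), (u, 21), (w, 39)}
σ[C = 14]: keep tuples satisfying C = 14 → {(c, 14)}
Taking the union: {(c, 14), (k, 1), (k, 4), (m, 15), (q, 25), (s, 4), (t, 20), (u, 21), (w, 39)}

{(c, 14), (k, 1), (k, 4), (m, 15), (q, 25), (s, 4), (t, 20), (u, 21), (w, 39)}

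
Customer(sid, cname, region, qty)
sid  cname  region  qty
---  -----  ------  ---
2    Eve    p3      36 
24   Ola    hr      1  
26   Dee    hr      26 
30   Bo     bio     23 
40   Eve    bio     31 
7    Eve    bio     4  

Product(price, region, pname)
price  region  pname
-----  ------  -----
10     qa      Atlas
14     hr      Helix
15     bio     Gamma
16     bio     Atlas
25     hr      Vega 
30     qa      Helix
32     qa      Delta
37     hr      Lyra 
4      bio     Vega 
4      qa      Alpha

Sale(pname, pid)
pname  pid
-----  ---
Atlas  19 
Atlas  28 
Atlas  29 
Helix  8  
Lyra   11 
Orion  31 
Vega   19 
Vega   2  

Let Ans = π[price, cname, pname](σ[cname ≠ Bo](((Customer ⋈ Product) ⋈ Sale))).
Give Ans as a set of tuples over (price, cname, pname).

Joining Customer and Product on region yields {(24, Ola, hr, 1, 14, Helix), (24, Ola, hr, 1, 25, Vega), (24, Ola, hr, 1, 37, Lyra), (26, Dee, hr, 26, 14, Helix), (26, Dee, hr, 26, 25, Vega), (26, Dee, hr, 26, 37, Lyra), (30, Bo, bio, 23, 15, Gamma), (30, Bo, bio, 23, 16, Atlas), (30, Bo, bio, 23, 4, Vega), (40, Eve, bio, 31, 15, Gamma), (40, Eve, bio, 31, 16, Atlas), (40, Eve, bio, 31, 4, Vega), (7, Eve, bio, 4, 15, Gamma), (7, Eve, bio, 4, 16, Atlas), (7, Eve, bio, 4, 4, Vega)}.
Joining (Customer ⋈ Product) and Sale on pname yields {(24, Ola, hr, 1, 14, Helix, 8), (24, Ola, hr, 1, 25, Vega, 19), (24, Ola, hr, 1, 25, Vega, 2), (24, Ola, hr, 1, 37, Lyra, 11), (26, Dee, hr, 26, 14, Helix, 8), (26, Dee, hr, 26, 25, Vega, 19), (26, Dee, hr, 26, 25, Vega, 2), (26, Dee, hr, 26, 37, Lyra, 11), (30, Bo, bio, 23, 16, Atlas, 19), (30, Bo, bio, 23, 16, Atlas, 28), (30, Bo, bio, 23, 16, Atlas, 29), (30, Bo, bio, 23, 4, Vega, 19), (30, Bo, bio, 23, 4, Vega, 2), (40, Eve, bio, 31, 16, Atlas, 19), (40, Eve, bio, 31, 16, Atlas, 28), (40, Eve, bio, 31, 16, Atlas, 29), (40, Eve, bio, 31, 4, Vega, 19), (40, Eve, bio, 31, 4, Vega, 2), (7, Eve, bio, 4, 16, Atlas, 19), (7, Eve, bio, 4, 16, Atlas, 28), (7, Eve, bio, 4, 16, Atlas, 29), (7, Eve, bio, 4, 4, Vega, 19), (7, Eve, bio, 4, 4, Vega, 2)}.
Apply σ_{cname ≠ Bo}; surviving tuples: {(24, Ola, hr, 1, 14, Helix, 8), (24, Ola, hr, 1, 25, Vega, 19), (24, Ola, hr, 1, 25, Vega, 2), (24, Ola, hr, 1, 37, Lyra, 11), (26, Dee, hr, 26, 14, Helix, 8), (26, Dee, hr, 26, 25, Vega, 19), (26, Dee, hr, 26, 25, Vega, 2), (26, Dee, hr, 26, 37, Lyra, 11), (40, Eve, bio, 31, 16, Atlas, 19), (40, Eve, bio, 31, 16, Atlas, 28), (40, Eve, bio, 31, 16, Atlas, 29), (40, Eve, bio, 31, 4, Vega, 19), (40, Eve, bio, 31, 4, Vega, 2), (7, Eve, bio, 4, 16, Atlas, 19), (7, Eve, bio, 4, 16, Atlas, 28), (7, Eve, bio, 4, 16, Atlas, 29), (7, Eve, bio, 4, 4, Vega, 19), (7, Eve, bio, 4, 4, Vega, 2)}
π[price, cname, pname]: project onto (price, cname, pname) (10 duplicate(s) eliminated) → {(14, Dee, Helix), (14, Ola, Helix), (16, Eve, Atlas), (25, Dee, Vega), (25, Ola, Vega), (37, Dee, Lyra), (37, Ola, Lyra), (4, Eve, Vega)}

{(14, Dee, Helix), (14, Ola, Helix), (16, Eve, Atlas), (25, Dee, Vega), (25, Ola, Vega), (37, Dee, Lyra), (37, Ola, Lyra), (4, Eve, Vega)}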